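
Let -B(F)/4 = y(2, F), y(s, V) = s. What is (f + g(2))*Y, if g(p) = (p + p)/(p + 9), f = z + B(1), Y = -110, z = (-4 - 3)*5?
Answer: 4690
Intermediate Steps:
z = -35 (z = -7*5 = -35)
B(F) = -8 (B(F) = -4*2 = -8)
f = -43 (f = -35 - 8 = -43)
g(p) = 2*p/(9 + p) (g(p) = (2*p)/(9 + p) = 2*p/(9 + p))
(f + g(2))*Y = (-43 + 2*2/(9 + 2))*(-110) = (-43 + 2*2/11)*(-110) = (-43 + 2*2*(1/11))*(-110) = (-43 + 4/11)*(-110) = -469/11*(-110) = 4690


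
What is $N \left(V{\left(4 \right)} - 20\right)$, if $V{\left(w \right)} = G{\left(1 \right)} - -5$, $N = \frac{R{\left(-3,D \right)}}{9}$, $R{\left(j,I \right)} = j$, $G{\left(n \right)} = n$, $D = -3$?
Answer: $\frac{14}{3} \approx 4.6667$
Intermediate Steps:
$N = - \frac{1}{3}$ ($N = - \frac{3}{9} = \left(-3\right) \frac{1}{9} = - \frac{1}{3} \approx -0.33333$)
$V{\left(w \right)} = 6$ ($V{\left(w \right)} = 1 - -5 = 1 + 5 = 6$)
$N \left(V{\left(4 \right)} - 20\right) = - \frac{6 - 20}{3} = \left(- \frac{1}{3}\right) \left(-14\right) = \frac{14}{3}$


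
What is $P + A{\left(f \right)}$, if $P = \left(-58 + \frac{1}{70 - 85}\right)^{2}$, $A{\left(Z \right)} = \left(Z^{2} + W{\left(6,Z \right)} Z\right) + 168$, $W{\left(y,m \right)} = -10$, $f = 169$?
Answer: $\frac{6842416}{225} \approx 30411.0$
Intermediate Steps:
$A{\left(Z \right)} = 168 + Z^{2} - 10 Z$ ($A{\left(Z \right)} = \left(Z^{2} - 10 Z\right) + 168 = 168 + Z^{2} - 10 Z$)
$P = \frac{758641}{225}$ ($P = \left(-58 + \frac{1}{-15}\right)^{2} = \left(-58 - \frac{1}{15}\right)^{2} = \left(- \frac{871}{15}\right)^{2} = \frac{758641}{225} \approx 3371.7$)
$P + A{\left(f \right)} = \frac{758641}{225} + \left(168 + 169^{2} - 1690\right) = \frac{758641}{225} + \left(168 + 28561 - 1690\right) = \frac{758641}{225} + 27039 = \frac{6842416}{225}$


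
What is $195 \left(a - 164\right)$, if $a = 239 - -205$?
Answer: $54600$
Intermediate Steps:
$a = 444$ ($a = 239 + 205 = 444$)
$195 \left(a - 164\right) = 195 \left(444 - 164\right) = 195 \cdot 280 = 54600$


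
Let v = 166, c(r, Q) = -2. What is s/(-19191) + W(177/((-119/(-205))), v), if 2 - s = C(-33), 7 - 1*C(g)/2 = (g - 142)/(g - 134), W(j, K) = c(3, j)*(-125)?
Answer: 801225904/3204897 ≈ 250.00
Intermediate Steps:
W(j, K) = 250 (W(j, K) = -2*(-125) = 250)
C(g) = 14 - 2*(-142 + g)/(-134 + g) (C(g) = 14 - 2*(g - 142)/(g - 134) = 14 - 2*(-142 + g)/(-134 + g))
s = -1654/167 (s = 2 - 4*(-398 + 3*(-33))/(-134 - 33) = 2 - 4*(-398 - 99)/(-167) = 2 - 4*(-1)*(-497)/167 = 2 - 1*1988/167 = 2 - 1988/167 = -1654/167 ≈ -9.9042)
s/(-19191) + W(177/((-119/(-205))), v) = -1654/167/(-19191) + 250 = -1654/167*(-1/19191) + 250 = 1654/3204897 + 250 = 801225904/3204897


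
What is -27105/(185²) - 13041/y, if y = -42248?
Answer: -139760763/289187560 ≈ -0.48329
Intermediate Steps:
-27105/(185²) - 13041/y = -27105/(185²) - 13041/(-42248) = -27105/34225 - 13041*(-1/42248) = -27105*1/34225 + 13041/42248 = -5421/6845 + 13041/42248 = -139760763/289187560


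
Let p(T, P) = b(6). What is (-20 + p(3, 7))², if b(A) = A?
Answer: 196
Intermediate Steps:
p(T, P) = 6
(-20 + p(3, 7))² = (-20 + 6)² = (-14)² = 196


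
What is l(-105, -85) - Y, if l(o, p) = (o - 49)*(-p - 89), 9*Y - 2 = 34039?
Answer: -9499/3 ≈ -3166.3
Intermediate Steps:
Y = 11347/3 (Y = 2/9 + (⅑)*34039 = 2/9 + 34039/9 = 11347/3 ≈ 3782.3)
l(o, p) = (-89 - p)*(-49 + o) (l(o, p) = (-49 + o)*(-89 - p) = (-89 - p)*(-49 + o))
l(-105, -85) - Y = (4361 - 89*(-105) + 49*(-85) - 1*(-105)*(-85)) - 1*11347/3 = (4361 + 9345 - 4165 - 8925) - 11347/3 = 616 - 11347/3 = -9499/3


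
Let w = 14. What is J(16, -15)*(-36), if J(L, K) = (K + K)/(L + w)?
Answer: 36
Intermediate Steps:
J(L, K) = 2*K/(14 + L) (J(L, K) = (K + K)/(L + 14) = (2*K)/(14 + L) = 2*K/(14 + L))
J(16, -15)*(-36) = (2*(-15)/(14 + 16))*(-36) = (2*(-15)/30)*(-36) = (2*(-15)*(1/30))*(-36) = -1*(-36) = 36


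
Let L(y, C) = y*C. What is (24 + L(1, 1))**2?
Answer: 625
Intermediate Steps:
L(y, C) = C*y
(24 + L(1, 1))**2 = (24 + 1*1)**2 = (24 + 1)**2 = 25**2 = 625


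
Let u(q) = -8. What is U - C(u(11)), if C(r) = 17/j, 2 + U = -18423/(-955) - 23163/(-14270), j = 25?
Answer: 248494237/13627850 ≈ 18.234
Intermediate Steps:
U = 10310447/545114 (U = -2 + (-18423/(-955) - 23163/(-14270)) = -2 + (-18423*(-1/955) - 23163*(-1/14270)) = -2 + (18423/955 + 23163/14270) = -2 + 11400675/545114 = 10310447/545114 ≈ 18.914)
C(r) = 17/25
U - C(u(11)) = 10310447/545114 - 1*17/25 = 10310447/545114 - 17/25 = 248494237/13627850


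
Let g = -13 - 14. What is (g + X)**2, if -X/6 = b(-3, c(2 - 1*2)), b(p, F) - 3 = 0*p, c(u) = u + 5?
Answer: 2025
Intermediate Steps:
c(u) = 5 + u
b(p, F) = 3 (b(p, F) = 3 + 0*p = 3 + 0 = 3)
g = -27
X = -18 (X = -6*3 = -18)
(g + X)**2 = (-27 - 18)**2 = (-45)**2 = 2025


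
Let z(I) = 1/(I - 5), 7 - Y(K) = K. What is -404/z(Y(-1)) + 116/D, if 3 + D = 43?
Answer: -12091/10 ≈ -1209.1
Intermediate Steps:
D = 40 (D = -3 + 43 = 40)
Y(K) = 7 - K
z(I) = 1/(-5 + I)
-404/z(Y(-1)) + 116/D = -(808 + 404) + 116/40 = -404/(1/(-5 + (7 + 1))) + 116*(1/40) = -404/(1/(-5 + 8)) + 29/10 = -404/(1/3) + 29/10 = -404/⅓ + 29/10 = -404*3 + 29/10 = -1212 + 29/10 = -12091/10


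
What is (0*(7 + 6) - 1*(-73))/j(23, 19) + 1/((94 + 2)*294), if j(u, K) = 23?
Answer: 2060375/649152 ≈ 3.1740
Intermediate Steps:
(0*(7 + 6) - 1*(-73))/j(23, 19) + 1/((94 + 2)*294) = (0*(7 + 6) - 1*(-73))/23 + 1/((94 + 2)*294) = (0*13 + 73)*(1/23) + (1/294)/96 = (0 + 73)*(1/23) + (1/96)*(1/294) = 73*(1/23) + 1/28224 = 73/23 + 1/28224 = 2060375/649152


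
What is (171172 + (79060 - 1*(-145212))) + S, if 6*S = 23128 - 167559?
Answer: 2228233/6 ≈ 3.7137e+5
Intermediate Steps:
S = -144431/6 (S = (23128 - 167559)/6 = (⅙)*(-144431) = -144431/6 ≈ -24072.)
(171172 + (79060 - 1*(-145212))) + S = (171172 + (79060 - 1*(-145212))) - 144431/6 = (171172 + (79060 + 145212)) - 144431/6 = (171172 + 224272) - 144431/6 = 395444 - 144431/6 = 2228233/6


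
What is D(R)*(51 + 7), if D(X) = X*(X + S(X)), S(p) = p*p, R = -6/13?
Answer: 14616/2197 ≈ 6.6527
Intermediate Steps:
R = -6/13 (R = -6*1/13 = -6/13 ≈ -0.46154)
S(p) = p**2
D(X) = X*(X + X**2)
D(R)*(51 + 7) = ((-6/13)**2*(1 - 6/13))*(51 + 7) = ((36/169)*(7/13))*58 = (252/2197)*58 = 14616/2197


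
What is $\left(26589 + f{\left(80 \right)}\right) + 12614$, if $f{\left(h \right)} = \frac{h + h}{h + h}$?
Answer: $39204$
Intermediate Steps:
$f{\left(h \right)} = 1$ ($f{\left(h \right)} = \frac{2 h}{2 h} = 2 h \frac{1}{2 h} = 1$)
$\left(26589 + f{\left(80 \right)}\right) + 12614 = \left(26589 + 1\right) + 12614 = 26590 + 12614 = 39204$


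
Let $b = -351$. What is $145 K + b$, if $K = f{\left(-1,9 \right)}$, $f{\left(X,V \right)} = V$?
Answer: $954$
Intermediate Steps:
$K = 9$
$145 K + b = 145 \cdot 9 - 351 = 1305 - 351 = 954$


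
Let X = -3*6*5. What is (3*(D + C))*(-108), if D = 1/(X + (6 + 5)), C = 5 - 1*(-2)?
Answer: -178848/79 ≈ -2263.9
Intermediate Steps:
C = 7 (C = 5 + 2 = 7)
X = -90 (X = -18*5 = -90)
D = -1/79 (D = 1/(-90 + (6 + 5)) = 1/(-90 + 11) = 1/(-79) = -1/79 ≈ -0.012658)
(3*(D + C))*(-108) = (3*(-1/79 + 7))*(-108) = (3*(552/79))*(-108) = (1656/79)*(-108) = -178848/79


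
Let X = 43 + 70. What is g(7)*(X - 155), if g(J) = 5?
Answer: -210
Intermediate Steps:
X = 113
g(7)*(X - 155) = 5*(113 - 155) = 5*(-42) = -210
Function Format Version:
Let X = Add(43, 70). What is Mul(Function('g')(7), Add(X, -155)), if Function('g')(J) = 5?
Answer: -210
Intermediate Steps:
X = 113
Mul(Function('g')(7), Add(X, -155)) = Mul(5, Add(113, -155)) = Mul(5, -42) = -210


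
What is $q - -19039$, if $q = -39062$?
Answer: $-20023$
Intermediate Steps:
$q - -19039 = -39062 - -19039 = -39062 + 19039 = -20023$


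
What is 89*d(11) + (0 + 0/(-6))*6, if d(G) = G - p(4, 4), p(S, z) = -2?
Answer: 1157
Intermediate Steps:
d(G) = 2 + G (d(G) = G - 1*(-2) = G + 2 = 2 + G)
89*d(11) + (0 + 0/(-6))*6 = 89*(2 + 11) + (0 + 0/(-6))*6 = 89*13 + (0 + 0*(-⅙))*6 = 1157 + (0 + 0)*6 = 1157 + 0*6 = 1157 + 0 = 1157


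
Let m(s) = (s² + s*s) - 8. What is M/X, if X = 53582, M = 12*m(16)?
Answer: 3024/26791 ≈ 0.11287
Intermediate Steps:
m(s) = -8 + 2*s² (m(s) = (s² + s²) - 8 = 2*s² - 8 = -8 + 2*s²)
M = 6048 (M = 12*(-8 + 2*16²) = 12*(-8 + 2*256) = 12*(-8 + 512) = 12*504 = 6048)
M/X = 6048/53582 = 6048*(1/53582) = 3024/26791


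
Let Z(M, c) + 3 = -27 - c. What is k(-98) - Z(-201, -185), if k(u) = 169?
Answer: 14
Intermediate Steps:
Z(M, c) = -30 - c (Z(M, c) = -3 + (-27 - c) = -30 - c)
k(-98) - Z(-201, -185) = 169 - (-30 - 1*(-185)) = 169 - (-30 + 185) = 169 - 1*155 = 169 - 155 = 14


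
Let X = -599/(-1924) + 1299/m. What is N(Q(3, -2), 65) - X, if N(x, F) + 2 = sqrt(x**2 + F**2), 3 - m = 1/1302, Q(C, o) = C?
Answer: -3271422887/7513220 + sqrt(4234) ≈ -370.35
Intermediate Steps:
m = 3905/1302 (m = 3 - 1/1302 = 3905/1302 ≈ 2.9992)
N(x, F) = -2 + sqrt(F**2 + x**2) (N(x, F) = -2 + sqrt(x**2 + F**2) = -2 + sqrt(F**2 + x**2))
X = 3256396447/7513220 (X = -599/(-1924) + 1299/(3905/1302) = -599*(-1/1924) + 1299*(1302/3905) = 599/1924 + 1691298/3905 = 3256396447/7513220 ≈ 433.42)
N(Q(3, -2), 65) - X = (-2 + sqrt(65**2 + 3**2)) - 1*3256396447/7513220 = (-2 + sqrt(4225 + 9)) - 3256396447/7513220 = (-2 + sqrt(4234)) - 3256396447/7513220 = -3271422887/7513220 + sqrt(4234)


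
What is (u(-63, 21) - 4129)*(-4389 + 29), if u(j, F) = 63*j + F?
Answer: 35215720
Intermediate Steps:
u(j, F) = F + 63*j
(u(-63, 21) - 4129)*(-4389 + 29) = ((21 + 63*(-63)) - 4129)*(-4389 + 29) = ((21 - 3969) - 4129)*(-4360) = (-3948 - 4129)*(-4360) = -8077*(-4360) = 35215720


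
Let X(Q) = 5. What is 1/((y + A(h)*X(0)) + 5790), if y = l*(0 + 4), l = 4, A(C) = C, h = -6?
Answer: 1/5776 ≈ 0.00017313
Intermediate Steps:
y = 16 (y = 4*(0 + 4) = 4*4 = 16)
1/((y + A(h)*X(0)) + 5790) = 1/((16 - 6*5) + 5790) = 1/((16 - 30) + 5790) = 1/(-14 + 5790) = 1/5776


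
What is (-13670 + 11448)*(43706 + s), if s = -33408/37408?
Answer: -113524801940/1169 ≈ -9.7113e+7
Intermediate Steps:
s = -1044/1169 (s = -33408*1/37408 = -1044/1169 ≈ -0.89307)
(-13670 + 11448)*(43706 + s) = (-13670 + 11448)*(43706 - 1044/1169) = -2222*51091270/1169 = -113524801940/1169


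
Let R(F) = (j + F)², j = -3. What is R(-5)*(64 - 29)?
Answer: 2240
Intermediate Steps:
R(F) = (-3 + F)²
R(-5)*(64 - 29) = (-3 - 5)²*(64 - 29) = (-8)²*35 = 64*35 = 2240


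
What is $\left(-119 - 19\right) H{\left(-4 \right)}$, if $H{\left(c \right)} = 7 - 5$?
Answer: $-276$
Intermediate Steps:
$H{\left(c \right)} = 2$
$\left(-119 - 19\right) H{\left(-4 \right)} = \left(-119 - 19\right) 2 = \left(-138\right) 2 = -276$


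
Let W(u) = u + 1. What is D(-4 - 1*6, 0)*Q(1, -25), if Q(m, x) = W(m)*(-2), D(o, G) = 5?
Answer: -20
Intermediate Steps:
W(u) = 1 + u
Q(m, x) = -2 - 2*m (Q(m, x) = (1 + m)*(-2) = -2 - 2*m)
D(-4 - 1*6, 0)*Q(1, -25) = 5*(-2 - 2*1) = 5*(-2 - 2) = 5*(-4) = -20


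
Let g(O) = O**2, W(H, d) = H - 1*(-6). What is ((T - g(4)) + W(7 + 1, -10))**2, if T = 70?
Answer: 4624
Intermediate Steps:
W(H, d) = 6 + H (W(H, d) = H + 6 = 6 + H)
((T - g(4)) + W(7 + 1, -10))**2 = ((70 - 1*4**2) + (6 + (7 + 1)))**2 = ((70 - 1*16) + (6 + 8))**2 = ((70 - 16) + 14)**2 = (54 + 14)**2 = 68**2 = 4624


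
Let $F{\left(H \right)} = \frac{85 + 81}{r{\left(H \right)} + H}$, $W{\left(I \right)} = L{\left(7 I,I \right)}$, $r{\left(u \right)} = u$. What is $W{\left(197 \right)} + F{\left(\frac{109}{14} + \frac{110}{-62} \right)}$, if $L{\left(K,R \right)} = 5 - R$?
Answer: $- \frac{464906}{2609} \approx -178.19$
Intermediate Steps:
$W{\left(I \right)} = 5 - I$
$F{\left(H \right)} = \frac{83}{H}$ ($F{\left(H \right)} = \frac{85 + 81}{H + H} = \frac{166}{2 H} = 166 \frac{1}{2 H} = \frac{83}{H}$)
$W{\left(197 \right)} + F{\left(\frac{109}{14} + \frac{110}{-62} \right)} = \left(5 - 197\right) + \frac{83}{\frac{109}{14} + \frac{110}{-62}} = \left(5 - 197\right) + \frac{83}{109 \cdot \frac{1}{14} + 110 \left(- \frac{1}{62}\right)} = -192 + \frac{83}{\frac{109}{14} - \frac{55}{31}} = -192 + \frac{83}{\frac{2609}{434}} = -192 + 83 \cdot \frac{434}{2609} = -192 + \frac{36022}{2609} = - \frac{464906}{2609}$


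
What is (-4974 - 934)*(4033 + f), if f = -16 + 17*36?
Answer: -27348132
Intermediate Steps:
f = 596 (f = -16 + 612 = 596)
(-4974 - 934)*(4033 + f) = (-4974 - 934)*(4033 + 596) = -5908*4629 = -27348132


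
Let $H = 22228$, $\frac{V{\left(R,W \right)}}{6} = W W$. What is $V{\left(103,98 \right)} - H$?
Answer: $35396$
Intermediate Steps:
$V{\left(R,W \right)} = 6 W^{2}$ ($V{\left(R,W \right)} = 6 W W = 6 W^{2}$)
$V{\left(103,98 \right)} - H = 6 \cdot 98^{2} - 22228 = 6 \cdot 9604 - 22228 = 57624 - 22228 = 35396$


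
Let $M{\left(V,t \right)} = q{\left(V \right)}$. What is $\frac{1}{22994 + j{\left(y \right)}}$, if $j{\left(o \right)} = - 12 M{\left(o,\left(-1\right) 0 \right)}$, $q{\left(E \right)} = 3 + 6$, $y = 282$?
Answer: $\frac{1}{22886} \approx 4.3695 \cdot 10^{-5}$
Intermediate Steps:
$q{\left(E \right)} = 9$
$M{\left(V,t \right)} = 9$
$j{\left(o \right)} = -108$ ($j{\left(o \right)} = \left(-12\right) 9 = -108$)
$\frac{1}{22994 + j{\left(y \right)}} = \frac{1}{22994 - 108} = \frac{1}{22886}$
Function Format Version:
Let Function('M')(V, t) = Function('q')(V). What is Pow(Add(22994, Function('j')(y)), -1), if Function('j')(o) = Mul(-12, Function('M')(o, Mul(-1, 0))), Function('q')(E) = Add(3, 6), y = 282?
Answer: Rational(1, 22886) ≈ 4.3695e-5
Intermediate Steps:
Function('q')(E) = 9
Function('M')(V, t) = 9
Function('j')(o) = -108 (Function('j')(o) = Mul(-12, 9) = -108)
Pow(Add(22994, Function('j')(y)), -1) = Pow(Add(22994, -108), -1) = Pow(22886, -1) = Rational(1, 22886)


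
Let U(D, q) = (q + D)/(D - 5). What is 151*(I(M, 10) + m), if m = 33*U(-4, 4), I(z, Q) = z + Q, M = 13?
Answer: 3473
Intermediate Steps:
I(z, Q) = Q + z
U(D, q) = (D + q)/(-5 + D)
m = 0 (m = 33*((-4 + 4)/(-5 - 4)) = 33*(0/(-9)) = 33*(-⅑*0) = 33*0 = 0)
151*(I(M, 10) + m) = 151*((10 + 13) + 0) = 151*(23 + 0) = 151*23 = 3473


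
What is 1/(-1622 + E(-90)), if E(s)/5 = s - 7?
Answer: -1/2107 ≈ -0.00047461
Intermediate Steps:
E(s) = -35 + 5*s (E(s) = 5*(s - 7) = 5*(-7 + s) = -35 + 5*s)
1/(-1622 + E(-90)) = 1/(-1622 + (-35 + 5*(-90))) = 1/(-1622 + (-35 - 450)) = 1/(-1622 - 485) = 1/(-2107) = -1/2107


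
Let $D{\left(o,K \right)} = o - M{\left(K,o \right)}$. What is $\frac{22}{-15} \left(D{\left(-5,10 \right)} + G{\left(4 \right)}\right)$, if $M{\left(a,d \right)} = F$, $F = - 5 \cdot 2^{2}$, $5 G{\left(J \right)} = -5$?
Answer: $- \frac{308}{15} \approx -20.533$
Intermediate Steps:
$G{\left(J \right)} = -1$ ($G{\left(J \right)} = \frac{1}{5} \left(-5\right) = -1$)
$F = -20$ ($F = \left(-5\right) 4 = -20$)
$M{\left(a,d \right)} = -20$
$D{\left(o,K \right)} = 20 + o$ ($D{\left(o,K \right)} = o - -20 = o + 20 = 20 + o$)
$\frac{22}{-15} \left(D{\left(-5,10 \right)} + G{\left(4 \right)}\right) = \frac{22}{-15} \left(\left(20 - 5\right) - 1\right) = 22 \left(- \frac{1}{15}\right) \left(15 - 1\right) = \left(- \frac{22}{15}\right) 14 = - \frac{308}{15}$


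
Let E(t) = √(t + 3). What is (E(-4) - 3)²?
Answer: (3 - I)² ≈ 8.0 - 6.0*I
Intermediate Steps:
E(t) = √(3 + t)
(E(-4) - 3)² = (√(3 - 4) - 3)² = (√(-1) - 3)² = (I - 3)² = (-3 + I)²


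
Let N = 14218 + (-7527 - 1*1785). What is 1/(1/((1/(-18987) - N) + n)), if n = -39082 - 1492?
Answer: -863528761/18987 ≈ -45480.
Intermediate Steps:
N = 4906 (N = 14218 + (-7527 - 1785) = 14218 - 9312 = 4906)
n = -40574
1/(1/((1/(-18987) - N) + n)) = 1/(1/((1/(-18987) - 1*4906) - 40574)) = 1/(1/((-1/18987 - 4906) - 40574)) = 1/(1/(-93150223/18987 - 40574)) = 1/(1/(-863528761/18987)) = 1/(-18987/863528761) = -863528761/18987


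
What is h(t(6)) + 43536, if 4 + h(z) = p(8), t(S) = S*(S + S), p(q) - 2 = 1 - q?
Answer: 43527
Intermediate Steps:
p(q) = 3 - q (p(q) = 2 + (1 - q) = 3 - q)
t(S) = 2*S**2 (t(S) = S*(2*S) = 2*S**2)
h(z) = -9 (h(z) = -4 + (3 - 1*8) = -4 + (3 - 8) = -4 - 5 = -9)
h(t(6)) + 43536 = -9 + 43536 = 43527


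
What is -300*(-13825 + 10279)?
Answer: 1063800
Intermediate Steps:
-300*(-13825 + 10279) = -300*(-3546) = 1063800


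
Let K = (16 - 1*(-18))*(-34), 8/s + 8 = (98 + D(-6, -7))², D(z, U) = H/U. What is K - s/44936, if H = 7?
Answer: -61043062053/52805417 ≈ -1156.0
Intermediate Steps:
D(z, U) = 7/U
s = 8/9401 (s = 8/(-8 + (98 + 7/(-7))²) = 8/(-8 + (98 + 7*(-⅐))²) = 8/(-8 + (98 - 1)²) = 8/(-8 + 97²) = 8/(-8 + 9409) = 8/9401 ≈ 0.00085097)
K = -1156 (K = (16 + 18)*(-34) = 34*(-34) = -1156)
K - s/44936 = -1156 - 8/(9401*44936) = -1156 - 1*1/52805417 = -1156 - 1/52805417 = -61043062053/52805417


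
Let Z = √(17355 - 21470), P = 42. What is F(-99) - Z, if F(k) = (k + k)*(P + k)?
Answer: 11286 - I*√4115 ≈ 11286.0 - 64.148*I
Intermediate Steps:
F(k) = 2*k*(42 + k) (F(k) = (k + k)*(42 + k) = (2*k)*(42 + k) = 2*k*(42 + k))
Z = I*√4115 (Z = √(-4115) = I*√4115 ≈ 64.148*I)
F(-99) - Z = 2*(-99)*(42 - 99) - I*√4115 = 2*(-99)*(-57) - I*√4115 = 11286 - I*√4115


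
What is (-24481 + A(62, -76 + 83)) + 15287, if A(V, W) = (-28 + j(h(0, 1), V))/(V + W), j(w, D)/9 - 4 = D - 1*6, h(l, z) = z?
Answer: -633874/69 ≈ -9186.6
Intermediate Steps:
j(w, D) = -18 + 9*D (j(w, D) = 36 + 9*(D - 1*6) = 36 + 9*(D - 6) = 36 + 9*(-6 + D) = 36 + (-54 + 9*D) = -18 + 9*D)
A(V, W) = (-46 + 9*V)/(V + W) (A(V, W) = (-28 + (-18 + 9*V))/(V + W) = (-46 + 9*V)/(V + W))
(-24481 + A(62, -76 + 83)) + 15287 = (-24481 + (-46 + 9*62)/(62 + (-76 + 83))) + 15287 = (-24481 + (-46 + 558)/(62 + 7)) + 15287 = (-24481 + 512/69) + 15287 = -1688677/69 + 15287 = -633874/69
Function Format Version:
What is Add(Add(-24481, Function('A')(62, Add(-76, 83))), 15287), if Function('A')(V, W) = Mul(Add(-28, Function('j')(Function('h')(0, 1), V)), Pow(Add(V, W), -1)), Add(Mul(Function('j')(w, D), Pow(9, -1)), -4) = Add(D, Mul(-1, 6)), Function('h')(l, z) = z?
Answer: Rational(-633874, 69) ≈ -9186.6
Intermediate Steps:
Function('j')(w, D) = Add(-18, Mul(9, D)) (Function('j')(w, D) = Add(36, Mul(9, Add(D, Mul(-1, 6)))) = Add(36, Mul(9, Add(D, -6))) = Add(36, Mul(9, Add(-6, D))) = Add(36, Add(-54, Mul(9, D))) = Add(-18, Mul(9, D)))
Function('A')(V, W) = Mul(Pow(Add(V, W), -1), Add(-46, Mul(9, V))) (Function('A')(V, W) = Mul(Add(-28, Add(-18, Mul(9, V))), Pow(Add(V, W), -1)) = Mul(Add(-46, Mul(9, V)), Pow(Add(V, W), -1)) = Mul(Pow(Add(V, W), -1), Add(-46, Mul(9, V))))
Add(Add(-24481, Function('A')(62, Add(-76, 83))), 15287) = Add(Add(-24481, Mul(Pow(Add(62, Add(-76, 83)), -1), Add(-46, Mul(9, 62)))), 15287) = Add(Add(-24481, Mul(Pow(Add(62, 7), -1), Add(-46, 558))), 15287) = Add(Add(-24481, Mul(Pow(69, -1), 512)), 15287) = Add(Add(-24481, Mul(Rational(1, 69), 512)), 15287) = Add(Add(-24481, Rational(512, 69)), 15287) = Add(Rational(-1688677, 69), 15287) = Rational(-633874, 69)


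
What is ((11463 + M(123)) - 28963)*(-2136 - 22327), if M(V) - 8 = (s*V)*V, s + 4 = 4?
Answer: 427906796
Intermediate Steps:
s = 0 (s = -4 + 4 = 0)
M(V) = 8 (M(V) = 8 + (0*V)*V = 8 + 0*V = 8 + 0 = 8)
((11463 + M(123)) - 28963)*(-2136 - 22327) = ((11463 + 8) - 28963)*(-2136 - 22327) = (11471 - 28963)*(-24463) = -17492*(-24463) = 427906796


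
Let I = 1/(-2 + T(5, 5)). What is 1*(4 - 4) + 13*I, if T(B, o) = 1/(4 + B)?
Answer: -117/17 ≈ -6.8824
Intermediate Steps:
I = -9/17 (I = 1/(-2 + 1/(4 + 5)) = 1/(-2 + 1/9) = 1/(-2 + ⅑) = 1/(-17/9) = -9/17 ≈ -0.52941)
1*(4 - 4) + 13*I = 1*(4 - 4) + 13*(-9/17) = 1*0 - 117/17 = 0 - 117/17 = -117/17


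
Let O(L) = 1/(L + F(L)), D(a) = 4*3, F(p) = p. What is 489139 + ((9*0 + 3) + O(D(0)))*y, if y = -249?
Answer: 3907053/8 ≈ 4.8838e+5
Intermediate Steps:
D(a) = 12
O(L) = 1/(2*L) (O(L) = 1/(L + L) = 1/(2*L))
489139 + ((9*0 + 3) + O(D(0)))*y = 489139 + ((9*0 + 3) + (1/2)/12)*(-249) = 489139 + ((0 + 3) + (1/2)*(1/12))*(-249) = 489139 + (3 + 1/24)*(-249) = 489139 + (73/24)*(-249) = 489139 - 6059/8 = 3907053/8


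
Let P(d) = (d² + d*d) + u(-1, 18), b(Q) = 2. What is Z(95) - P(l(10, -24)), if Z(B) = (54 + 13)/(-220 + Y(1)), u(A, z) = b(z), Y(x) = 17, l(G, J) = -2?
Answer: -2097/203 ≈ -10.330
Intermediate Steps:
u(A, z) = 2
P(d) = 2 + 2*d² (P(d) = (d² + d*d) + 2 = (d² + d²) + 2 = 2*d² + 2 = 2 + 2*d²)
Z(B) = -67/203 (Z(B) = (54 + 13)/(-220 + 17) = 67/(-203) = 67*(-1/203) = -67/203)
Z(95) - P(l(10, -24)) = -67/203 - (2 + 2*(-2)²) = -67/203 - (2 + 2*4) = -67/203 - (2 + 8) = -67/203 - 1*10 = -67/203 - 10 = -2097/203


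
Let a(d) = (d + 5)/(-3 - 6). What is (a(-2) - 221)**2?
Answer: 440896/9 ≈ 48988.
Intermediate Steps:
a(d) = -5/9 - d/9 (a(d) = (5 + d)/(-9) = (5 + d)*(-1/9) = -5/9 - d/9)
(a(-2) - 221)**2 = ((-5/9 - 1/9*(-2)) - 221)**2 = ((-5/9 + 2/9) - 221)**2 = (-1/3 - 221)**2 = (-664/3)**2 = 440896/9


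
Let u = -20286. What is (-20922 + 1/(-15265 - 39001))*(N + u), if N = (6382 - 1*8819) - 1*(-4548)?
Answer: 20635045373275/54266 ≈ 3.8026e+8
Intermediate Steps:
N = 2111 (N = (6382 - 8819) + 4548 = -2437 + 4548 = 2111)
(-20922 + 1/(-15265 - 39001))*(N + u) = (-20922 + 1/(-15265 - 39001))*(2111 - 20286) = (-20922 + 1/(-54266))*(-18175) = (-20922 - 1/54266)*(-18175) = -1135353253/54266*(-18175) = 20635045373275/54266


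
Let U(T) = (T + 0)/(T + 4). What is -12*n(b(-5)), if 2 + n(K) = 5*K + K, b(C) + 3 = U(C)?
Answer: -120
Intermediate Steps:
U(T) = T/(4 + T)
b(C) = -3 + C/(4 + C)
n(K) = -2 + 6*K (n(K) = -2 + (5*K + K) = -2 + 6*K)
-12*n(b(-5)) = -12*(-2 + 6*(2*(-6 - 1*(-5))/(4 - 5))) = -12*(-2 + 6*(2*(-6 + 5)/(-1))) = -12*(-2 + 6*(2*(-1)*(-1))) = -12*(-2 + 6*2) = -12*(-2 + 12) = -12*10 = -120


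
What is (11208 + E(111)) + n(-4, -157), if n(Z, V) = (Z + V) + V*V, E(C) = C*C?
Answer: 48017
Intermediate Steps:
E(C) = C**2
n(Z, V) = V + Z + V**2 (n(Z, V) = (V + Z) + V**2 = V + Z + V**2)
(11208 + E(111)) + n(-4, -157) = (11208 + 111**2) + (-157 - 4 + (-157)**2) = (11208 + 12321) + (-157 - 4 + 24649) = 23529 + 24488 = 48017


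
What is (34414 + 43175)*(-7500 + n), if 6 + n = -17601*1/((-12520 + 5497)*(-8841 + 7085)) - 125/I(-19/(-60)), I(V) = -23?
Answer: -55023471873688221/94548308 ≈ -5.8196e+8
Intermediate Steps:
n = -53575289/94548308 (n = -6 + (-17601*1/((-12520 + 5497)*(-8841 + 7085)) - 125/(-23)) = -6 + (-17601/((-7023*(-1756))) - 125*(-1/23)) = -6 + (-17601/12332388 + 125/23) = -6 + (-17601*1/12332388 + 125/23) = -6 + (-5867/4110796 + 125/23) = -6 + 513714559/94548308 = -53575289/94548308 ≈ -0.56664)
(34414 + 43175)*(-7500 + n) = (34414 + 43175)*(-7500 - 53575289/94548308) = 77589*(-709165885289/94548308) = -55023471873688221/94548308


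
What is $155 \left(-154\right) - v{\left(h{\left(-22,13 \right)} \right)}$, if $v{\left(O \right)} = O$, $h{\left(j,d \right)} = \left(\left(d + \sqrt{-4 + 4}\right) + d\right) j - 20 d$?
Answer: $-23038$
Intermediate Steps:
$h{\left(j,d \right)} = - 20 d + 2 d j$ ($h{\left(j,d \right)} = \left(\left(d + \sqrt{0}\right) + d\right) j - 20 d = \left(\left(d + 0\right) + d\right) j - 20 d = \left(d + d\right) j - 20 d = 2 d j - 20 d = - 20 d + 2 d j$)
$155 \left(-154\right) - v{\left(h{\left(-22,13 \right)} \right)} = 155 \left(-154\right) - 2 \cdot 13 \left(-10 - 22\right) = -23870 - 2 \cdot 13 \left(-32\right) = -23870 - -832 = -23870 + 832 = -23038$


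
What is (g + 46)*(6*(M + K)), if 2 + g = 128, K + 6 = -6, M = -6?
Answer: -18576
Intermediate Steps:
K = -12 (K = -6 - 6 = -12)
g = 126 (g = -2 + 128 = 126)
(g + 46)*(6*(M + K)) = (126 + 46)*(6*(-6 - 12)) = 172*(6*(-18)) = 172*(-108) = -18576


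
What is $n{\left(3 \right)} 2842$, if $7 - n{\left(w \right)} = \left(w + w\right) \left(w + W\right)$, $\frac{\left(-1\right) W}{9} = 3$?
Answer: $429142$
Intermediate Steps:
$W = -27$ ($W = \left(-9\right) 3 = -27$)
$n{\left(w \right)} = 7 - 2 w \left(-27 + w\right)$ ($n{\left(w \right)} = 7 - \left(w + w\right) \left(w - 27\right) = 7 - 2 w \left(-27 + w\right)$)
$n{\left(3 \right)} 2842 = \left(7 - 2 \cdot 3^{2} + 54 \cdot 3\right) 2842 = \left(7 - 18 + 162\right) 2842 = 151 \cdot 2842 = 429142$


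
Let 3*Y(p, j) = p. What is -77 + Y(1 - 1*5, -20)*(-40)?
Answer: -71/3 ≈ -23.667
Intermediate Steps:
Y(p, j) = p/3
-77 + Y(1 - 1*5, -20)*(-40) = -77 + ((1 - 1*5)/3)*(-40) = -77 + ((1 - 5)/3)*(-40) = -77 + ((⅓)*(-4))*(-40) = -77 - 4/3*(-40) = -77 + 160/3 = -71/3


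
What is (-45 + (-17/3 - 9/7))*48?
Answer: -17456/7 ≈ -2493.7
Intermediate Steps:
(-45 + (-17/3 - 9/7))*48 = (-45 - 146/21)*48 = -1091/21*48 = -17456/7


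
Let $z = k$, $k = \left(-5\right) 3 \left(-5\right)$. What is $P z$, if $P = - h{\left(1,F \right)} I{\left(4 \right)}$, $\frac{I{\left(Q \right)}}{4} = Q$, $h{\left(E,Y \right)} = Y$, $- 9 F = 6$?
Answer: $800$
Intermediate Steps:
$F = - \frac{2}{3}$ ($F = \left(- \frac{1}{9}\right) 6 = - \frac{2}{3} \approx -0.66667$)
$k = 75$ ($k = \left(-15\right) \left(-5\right) = 75$)
$I{\left(Q \right)} = 4 Q$
$z = 75$
$P = \frac{32}{3}$ ($P = \left(-1\right) \left(- \frac{2}{3}\right) 4 \cdot 4 = \frac{2}{3} \cdot 16 = \frac{32}{3} \approx 10.667$)
$P z = \frac{32}{3} \cdot 75 = 800$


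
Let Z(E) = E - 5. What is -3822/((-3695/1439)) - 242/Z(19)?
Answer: 38051911/25865 ≈ 1471.2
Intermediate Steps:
Z(E) = -5 + E
-3822/((-3695/1439)) - 242/Z(19) = -3822/((-3695/1439)) - 242/(-5 + 19) = -3822/((-3695*1/1439)) - 242/14 = -3822/(-3695/1439) - 242*1/14 = -3822*(-1439/3695) - 121/7 = 5499858/3695 - 121/7 = 38051911/25865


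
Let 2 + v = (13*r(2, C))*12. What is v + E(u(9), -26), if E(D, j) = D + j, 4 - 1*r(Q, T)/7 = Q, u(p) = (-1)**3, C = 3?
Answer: 2155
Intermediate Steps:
u(p) = -1
r(Q, T) = 28 - 7*Q
v = 2182 (v = -2 + (13*(28 - 7*2))*12 = -2 + (13*(28 - 14))*12 = -2 + (13*14)*12 = -2 + 182*12 = -2 + 2184 = 2182)
v + E(u(9), -26) = 2182 + (-1 - 26) = 2182 - 27 = 2155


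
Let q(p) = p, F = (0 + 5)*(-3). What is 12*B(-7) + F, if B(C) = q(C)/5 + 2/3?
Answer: -119/5 ≈ -23.800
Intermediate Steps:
F = -15 (F = 5*(-3) = -15)
B(C) = ⅔ + C/5 (B(C) = C/5 + 2/3 = C*(⅕) + 2*(⅓) = C/5 + ⅔ = ⅔ + C/5)
12*B(-7) + F = 12*(⅔ + (⅕)*(-7)) - 15 = 12*(⅔ - 7/5) - 15 = 12*(-11/15) - 15 = -44/5 - 15 = -119/5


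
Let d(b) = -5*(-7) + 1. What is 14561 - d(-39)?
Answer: 14525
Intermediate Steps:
d(b) = 36 (d(b) = 35 + 1 = 36)
14561 - d(-39) = 14561 - 1*36 = 14561 - 36 = 14525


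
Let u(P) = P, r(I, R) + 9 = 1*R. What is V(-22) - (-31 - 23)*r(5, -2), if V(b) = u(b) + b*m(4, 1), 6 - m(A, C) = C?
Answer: -726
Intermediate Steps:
r(I, R) = -9 + R (r(I, R) = -9 + 1*R = -9 + R)
m(A, C) = 6 - C
V(b) = 6*b (V(b) = b + b*(6 - 1*1) = b + b*(6 - 1) = b + b*5 = b + 5*b = 6*b)
V(-22) - (-31 - 23)*r(5, -2) = 6*(-22) - (-31 - 23)*(-9 - 2) = -132 - (-54)*(-11) = -132 - 1*594 = -132 - 594 = -726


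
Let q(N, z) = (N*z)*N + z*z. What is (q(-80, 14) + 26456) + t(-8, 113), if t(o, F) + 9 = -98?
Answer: 116145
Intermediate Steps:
t(o, F) = -107 (t(o, F) = -9 - 98 = -107)
q(N, z) = z**2 + z*N**2 (q(N, z) = z*N**2 + z**2 = z**2 + z*N**2)
(q(-80, 14) + 26456) + t(-8, 113) = (14*(14 + (-80)**2) + 26456) - 107 = (14*(14 + 6400) + 26456) - 107 = (14*6414 + 26456) - 107 = (89796 + 26456) - 107 = 116252 - 107 = 116145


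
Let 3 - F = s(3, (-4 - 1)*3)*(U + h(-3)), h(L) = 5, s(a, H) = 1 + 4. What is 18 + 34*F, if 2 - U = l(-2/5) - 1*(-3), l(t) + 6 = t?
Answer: -1648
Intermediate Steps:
l(t) = -6 + t
s(a, H) = 5
U = 27/5 (U = 2 - ((-6 - 2/5) - 1*(-3)) = 2 - ((-6 - 2*⅕) + 3) = 2 - ((-6 - ⅖) + 3) = 2 - (-32/5 + 3) = 2 - 1*(-17/5) = 2 + 17/5 = 27/5 ≈ 5.4000)
F = -49 (F = 3 - 5*(27/5 + 5) = 3 - 5*52/5 = 3 - 1*52 = 3 - 52 = -49)
18 + 34*F = 18 + 34*(-49) = 18 - 1666 = -1648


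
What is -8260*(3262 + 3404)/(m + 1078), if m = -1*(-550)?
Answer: -1251390/37 ≈ -33821.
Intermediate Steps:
m = 550
-8260*(3262 + 3404)/(m + 1078) = -8260*(3262 + 3404)/(550 + 1078) = -8260/(1628/6666) = -8260/(1628*(1/6666)) = -8260/74/303 = -8260*303/74 = -1251390/37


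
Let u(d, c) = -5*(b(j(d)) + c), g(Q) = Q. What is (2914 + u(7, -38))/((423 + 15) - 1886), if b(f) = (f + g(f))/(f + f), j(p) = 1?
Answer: -3099/1448 ≈ -2.1402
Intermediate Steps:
b(f) = 1 (b(f) = (f + f)/(f + f) = (2*f)/((2*f)) = (2*f)*(1/(2*f)) = 1)
u(d, c) = -5 - 5*c (u(d, c) = -5*(1 + c) = -5 - 5*c)
(2914 + u(7, -38))/((423 + 15) - 1886) = (2914 + (-5 - 5*(-38)))/((423 + 15) - 1886) = (2914 + (-5 + 190))/(438 - 1886) = (2914 + 185)/(-1448) = 3099*(-1/1448) = -3099/1448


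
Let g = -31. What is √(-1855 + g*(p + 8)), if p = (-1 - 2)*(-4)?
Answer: 15*I*√11 ≈ 49.749*I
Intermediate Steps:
p = 12 (p = -3*(-4) = 12)
√(-1855 + g*(p + 8)) = √(-1855 - 31*(12 + 8)) = √(-1855 - 31*20) = √(-1855 - 620) = √(-2475) = 15*I*√11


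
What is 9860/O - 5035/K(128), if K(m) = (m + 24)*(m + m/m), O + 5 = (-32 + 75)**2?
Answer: 2421715/475752 ≈ 5.0903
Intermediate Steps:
O = 1844 (O = -5 + (-32 + 75)**2 = -5 + 43**2 = -5 + 1849 = 1844)
K(m) = (1 + m)*(24 + m) (K(m) = (24 + m)*(m + 1) = (24 + m)*(1 + m) = (1 + m)*(24 + m))
9860/O - 5035/K(128) = 9860/1844 - 5035/(24 + 128**2 + 25*128) = 9860*(1/1844) - 5035/(24 + 16384 + 3200) = 2465/461 - 5035/19608 = 2465/461 - 5035*1/19608 = 2465/461 - 265/1032 = 2421715/475752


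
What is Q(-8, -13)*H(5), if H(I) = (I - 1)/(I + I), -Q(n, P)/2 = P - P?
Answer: 0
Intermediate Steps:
Q(n, P) = 0 (Q(n, P) = -2*(P - P) = -2*0 = 0)
H(I) = (-1 + I)/(2*I) (H(I) = (-1 + I)/((2*I)) = (-1 + I)*(1/(2*I)) = (-1 + I)/(2*I))
Q(-8, -13)*H(5) = 0*((1/2)*(-1 + 5)/5) = 0*((1/2)*(1/5)*4) = 0*(2/5) = 0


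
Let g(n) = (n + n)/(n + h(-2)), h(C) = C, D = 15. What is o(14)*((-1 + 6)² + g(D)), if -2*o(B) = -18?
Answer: 3195/13 ≈ 245.77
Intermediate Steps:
o(B) = 9 (o(B) = -½*(-18) = 9)
g(n) = 2*n/(-2 + n) (g(n) = (n + n)/(n - 2) = (2*n)/(-2 + n) = 2*n/(-2 + n))
o(14)*((-1 + 6)² + g(D)) = 9*((-1 + 6)² + 2*15/(-2 + 15)) = 9*(5² + 2*15/13) = 9*(25 + 2*15*(1/13)) = 9*(25 + 30/13) = 9*(355/13) = 3195/13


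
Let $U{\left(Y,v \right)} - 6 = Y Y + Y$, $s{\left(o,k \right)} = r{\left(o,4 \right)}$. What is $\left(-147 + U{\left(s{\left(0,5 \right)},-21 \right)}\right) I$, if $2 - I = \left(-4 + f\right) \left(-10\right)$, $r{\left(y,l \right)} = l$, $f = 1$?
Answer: $3388$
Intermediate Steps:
$s{\left(o,k \right)} = 4$
$I = -28$ ($I = 2 - \left(-4 + 1\right) \left(-10\right) = 2 - \left(-3\right) \left(-10\right) = 2 - 30 = -28$)
$U{\left(Y,v \right)} = 6 + Y + Y^{2}$ ($U{\left(Y,v \right)} = 6 + \left(Y Y + Y\right) = 6 + \left(Y^{2} + Y\right) = 6 + \left(Y + Y^{2}\right) = 6 + Y + Y^{2}$)
$\left(-147 + U{\left(s{\left(0,5 \right)},-21 \right)}\right) I = \left(-147 + \left(6 + 4 + 4^{2}\right)\right) \left(-28\right) = \left(-147 + \left(6 + 4 + 16\right)\right) \left(-28\right) = \left(-147 + 26\right) \left(-28\right) = \left(-121\right) \left(-28\right) = 3388$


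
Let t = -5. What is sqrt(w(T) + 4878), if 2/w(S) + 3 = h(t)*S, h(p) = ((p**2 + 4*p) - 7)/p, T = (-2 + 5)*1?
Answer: 2*sqrt(10973)/3 ≈ 69.835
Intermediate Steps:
T = 3 (T = 3*1 = 3)
h(p) = (-7 + p**2 + 4*p)/p
w(S) = 2/(-3 + 2*S/5) (w(S) = 2/(-3 + (4 - 5 - 7/(-5))*S) = 2/(-3 + (4 - 5 - 7*(-1/5))*S) = 2/(-3 + (4 - 5 + 7/5)*S) = 2/(-3 + 2*S/5))
sqrt(w(T) + 4878) = sqrt(10/(-15 + 2*3) + 4878) = sqrt(10/(-15 + 6) + 4878) = sqrt(10/(-9) + 4878) = sqrt(10*(-1/9) + 4878) = sqrt(-10/9 + 4878) = sqrt(43892/9) = 2*sqrt(10973)/3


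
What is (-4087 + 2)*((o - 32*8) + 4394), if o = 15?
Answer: -16965005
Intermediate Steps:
(-4087 + 2)*((o - 32*8) + 4394) = (-4087 + 2)*((15 - 32*8) + 4394) = -4085*((15 - 256) + 4394) = -4085*(-241 + 4394) = -4085*4153 = -16965005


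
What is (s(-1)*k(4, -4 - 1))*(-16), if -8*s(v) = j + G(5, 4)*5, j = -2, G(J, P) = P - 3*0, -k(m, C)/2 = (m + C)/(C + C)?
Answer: -36/5 ≈ -7.2000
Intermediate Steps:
k(m, C) = -(C + m)/C (k(m, C) = -2*(m + C)/(C + C) = -2*(C + m)/(2*C) = -2*(C + m)*1/(2*C) = -(C + m)/C)
G(J, P) = P (G(J, P) = P + 0 = P)
s(v) = -9/4 (s(v) = -(-2 + 4*5)/8 = -(-2 + 20)/8 = -1/8*18 = -9/4)
(s(-1)*k(4, -4 - 1))*(-16) = -9*(-(-4 - 1) - 1*4)/(4*(-4 - 1))*(-16) = -9*(-1*(-5) - 4)/(4*(-5))*(-16) = -(-9)*(5 - 4)/20*(-16) = -(-9)/20*(-16) = -9/4*(-1/5)*(-16) = (9/20)*(-16) = -36/5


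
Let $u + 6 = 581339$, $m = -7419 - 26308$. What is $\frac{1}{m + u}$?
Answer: $\frac{1}{547606} \approx 1.8261 \cdot 10^{-6}$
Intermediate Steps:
$m = -33727$ ($m = -7419 - 26308 = -33727$)
$u = 581333$ ($u = -6 + 581339 = 581333$)
$\frac{1}{m + u} = \frac{1}{-33727 + 581333} = \frac{1}{547606}$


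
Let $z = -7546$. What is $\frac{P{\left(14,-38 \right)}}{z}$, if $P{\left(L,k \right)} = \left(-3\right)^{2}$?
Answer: $- \frac{9}{7546} \approx -0.0011927$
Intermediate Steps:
$P{\left(L,k \right)} = 9$
$\frac{P{\left(14,-38 \right)}}{z} = \frac{9}{-7546} = 9 \left(- \frac{1}{7546}\right) = - \frac{9}{7546}$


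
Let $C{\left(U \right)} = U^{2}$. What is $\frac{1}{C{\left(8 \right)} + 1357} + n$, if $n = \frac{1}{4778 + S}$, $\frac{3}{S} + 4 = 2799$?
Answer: $\frac{17326208}{18976762973} \approx 0.00091302$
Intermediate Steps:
$S = \frac{3}{2795}$ ($S = \frac{3}{-4 + 2799} = \frac{3}{2795} \approx 0.0010733$)
$n = \frac{2795}{13354513}$ ($n = \frac{1}{4778 + \frac{3}{2795}} = \frac{1}{\frac{13354513}{2795}} = \frac{2795}{13354513} \approx 0.00020929$)
$\frac{1}{C{\left(8 \right)} + 1357} + n = \frac{1}{8^{2} + 1357} + \frac{2795}{13354513} = \frac{1}{64 + 1357} + \frac{2795}{13354513} = \frac{1}{1421} + \frac{2795}{13354513} = \frac{17326208}{18976762973}$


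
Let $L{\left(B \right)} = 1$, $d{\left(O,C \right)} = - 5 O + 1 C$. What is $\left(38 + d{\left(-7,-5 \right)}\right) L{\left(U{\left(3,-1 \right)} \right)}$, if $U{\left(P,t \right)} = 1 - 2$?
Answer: $68$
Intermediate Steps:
$U{\left(P,t \right)} = -1$
$d{\left(O,C \right)} = C - 5 O$ ($d{\left(O,C \right)} = - 5 O + C = C - 5 O$)
$\left(38 + d{\left(-7,-5 \right)}\right) L{\left(U{\left(3,-1 \right)} \right)} = \left(38 - -30\right) 1 = \left(38 + \left(-5 + 35\right)\right) 1 = \left(38 + 30\right) 1 = 68 \cdot 1 = 68$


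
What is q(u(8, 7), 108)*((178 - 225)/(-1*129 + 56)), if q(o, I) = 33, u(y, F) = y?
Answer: 1551/73 ≈ 21.247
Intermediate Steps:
q(u(8, 7), 108)*((178 - 225)/(-1*129 + 56)) = 33*((178 - 225)/(-1*129 + 56)) = 33*(-47/(-129 + 56)) = 33*(-47/(-73)) = 33*(-47*(-1/73)) = 33*(47/73) = 1551/73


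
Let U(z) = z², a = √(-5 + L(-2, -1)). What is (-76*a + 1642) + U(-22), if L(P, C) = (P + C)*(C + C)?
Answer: 2050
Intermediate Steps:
L(P, C) = 2*C*(C + P) (L(P, C) = (C + P)*(2*C) = 2*C*(C + P))
a = 1 (a = √(-5 + 2*(-1)*(-1 - 2)) = √(-5 + 2*(-1)*(-3)) = √(-5 + 6) = √1 = 1)
(-76*a + 1642) + U(-22) = (-76*1 + 1642) + (-22)² = (-76 + 1642) + 484 = 1566 + 484 = 2050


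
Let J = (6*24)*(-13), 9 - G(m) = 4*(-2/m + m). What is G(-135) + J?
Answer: -178613/135 ≈ -1323.1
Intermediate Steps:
G(m) = 9 - 4*m + 8/m (G(m) = 9 - 4*(-2/m + m) = 9 - 4*(m - 2/m) = 9 - (-8/m + 4*m) = 9 + (-4*m + 8/m) = 9 - 4*m + 8/m)
J = -1872 (J = 144*(-13) = -1872)
G(-135) + J = (9 - 4*(-135) + 8/(-135)) - 1872 = (9 + 540 + 8*(-1/135)) - 1872 = (9 + 540 - 8/135) - 1872 = 74107/135 - 1872 = -178613/135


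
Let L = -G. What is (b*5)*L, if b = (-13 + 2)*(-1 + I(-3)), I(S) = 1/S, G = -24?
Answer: 1760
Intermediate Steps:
I(S) = 1/S
L = 24 (L = -1*(-24) = 24)
b = 44/3 (b = (-13 + 2)*(-1 + 1/(-3)) = -11*(-1 - ⅓) = -11*(-4/3) = 44/3 ≈ 14.667)
(b*5)*L = ((44/3)*5)*24 = (220/3)*24 = 1760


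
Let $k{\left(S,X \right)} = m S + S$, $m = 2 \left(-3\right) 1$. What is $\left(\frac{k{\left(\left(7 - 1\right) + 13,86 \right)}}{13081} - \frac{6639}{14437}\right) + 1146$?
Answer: $\frac{216334338688}{188850397} \approx 1145.5$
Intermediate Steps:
$m = -6$ ($m = \left(-6\right) 1 = -6$)
$k{\left(S,X \right)} = - 5 S$ ($k{\left(S,X \right)} = - 6 S + S = - 5 S$)
$\left(\frac{k{\left(\left(7 - 1\right) + 13,86 \right)}}{13081} - \frac{6639}{14437}\right) + 1146 = \left(\frac{\left(-5\right) \left(\left(7 - 1\right) + 13\right)}{13081} - \frac{6639}{14437}\right) + 1146 = \left(- 5 \left(6 + 13\right) \frac{1}{13081} - \frac{6639}{14437}\right) + 1146 = \left(\left(-5\right) 19 \cdot \frac{1}{13081} - \frac{6639}{14437}\right) + 1146 = \left(\left(-95\right) \frac{1}{13081} - \frac{6639}{14437}\right) + 1146 = \left(- \frac{95}{13081} - \frac{6639}{14437}\right) + 1146 = - \frac{88216274}{188850397} + 1146 = \frac{216334338688}{188850397}$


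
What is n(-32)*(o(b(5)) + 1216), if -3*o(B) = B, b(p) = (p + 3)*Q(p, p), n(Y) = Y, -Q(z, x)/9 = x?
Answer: -42752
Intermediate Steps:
Q(z, x) = -9*x
b(p) = -9*p*(3 + p) (b(p) = (p + 3)*(-9*p) = (3 + p)*(-9*p) = -9*p*(3 + p))
o(B) = -B/3
n(-32)*(o(b(5)) + 1216) = -32*(-(-3)*5*(3 + 5) + 1216) = -32*(-(-3)*5*8 + 1216) = -32*(-1/3*(-360) + 1216) = -32*(120 + 1216) = -32*1336 = -42752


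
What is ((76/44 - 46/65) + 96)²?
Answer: 4812058161/511225 ≈ 9412.8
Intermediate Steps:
((76/44 - 46/65) + 96)² = ((76*(1/44) - 46*1/65) + 96)² = ((19/11 - 46/65) + 96)² = (729/715 + 96)² = (69369/715)² = 4812058161/511225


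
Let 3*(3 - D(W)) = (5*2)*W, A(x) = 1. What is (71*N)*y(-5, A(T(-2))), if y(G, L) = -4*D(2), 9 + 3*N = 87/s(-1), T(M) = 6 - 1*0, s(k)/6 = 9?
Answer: -207746/81 ≈ -2564.8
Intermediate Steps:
s(k) = 54 (s(k) = 6*9 = 54)
T(M) = 6 (T(M) = 6 + 0 = 6)
N = -133/54 (N = -3 + (87/54)/3 = -3 + (87*(1/54))/3 = -3 + (⅓)*(29/18) = -3 + 29/54 = -133/54 ≈ -2.4630)
D(W) = 3 - 10*W/3 (D(W) = 3 - 5*2*W/3 = 3 - 10*W/3)
y(G, L) = 44/3 (y(G, L) = -4*(3 - 10/3*2) = -4*(3 - 20/3) = -4*(-11/3) = 44/3)
(71*N)*y(-5, A(T(-2))) = (71*(-133/54))*(44/3) = -9443/54*44/3 = -207746/81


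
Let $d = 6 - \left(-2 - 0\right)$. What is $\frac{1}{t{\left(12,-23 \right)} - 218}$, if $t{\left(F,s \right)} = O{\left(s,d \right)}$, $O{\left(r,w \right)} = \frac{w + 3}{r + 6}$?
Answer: $- \frac{17}{3717} \approx -0.0045736$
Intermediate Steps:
$d = 8$ ($d = 6 - \left(-2 + 0\right) = 6 - -2 = 6 + 2 = 8$)
$O{\left(r,w \right)} = \frac{3 + w}{6 + r}$
$t{\left(F,s \right)} = \frac{11}{6 + s}$ ($t{\left(F,s \right)} = \frac{3 + 8}{6 + s} = \frac{1}{6 + s} 11 = \frac{11}{6 + s}$)
$\frac{1}{t{\left(12,-23 \right)} - 218} = \frac{1}{\frac{11}{6 - 23} - 218} = \frac{1}{\frac{11}{-17} - 218} = \frac{1}{11 \left(- \frac{1}{17}\right) - 218} = \frac{1}{- \frac{11}{17} - 218} = \frac{1}{- \frac{3717}{17}} = - \frac{17}{3717}$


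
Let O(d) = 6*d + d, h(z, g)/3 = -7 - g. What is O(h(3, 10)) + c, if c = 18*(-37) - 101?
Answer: -1124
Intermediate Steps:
h(z, g) = -21 - 3*g (h(z, g) = 3*(-7 - g) = -21 - 3*g)
c = -767 (c = -666 - 101 = -767)
O(d) = 7*d
O(h(3, 10)) + c = 7*(-21 - 3*10) - 767 = 7*(-21 - 30) - 767 = 7*(-51) - 767 = -357 - 767 = -1124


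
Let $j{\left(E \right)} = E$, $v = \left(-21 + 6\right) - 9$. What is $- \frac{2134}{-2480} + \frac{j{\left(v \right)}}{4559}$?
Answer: $\frac{4834693}{5653160} \approx 0.85522$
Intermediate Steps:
$v = -24$ ($v = -15 - 9 = -24$)
$- \frac{2134}{-2480} + \frac{j{\left(v \right)}}{4559} = - \frac{2134}{-2480} - \frac{24}{4559} = \left(-2134\right) \left(- \frac{1}{2480}\right) - \frac{24}{4559} = \frac{1067}{1240} - \frac{24}{4559} = \frac{4834693}{5653160}$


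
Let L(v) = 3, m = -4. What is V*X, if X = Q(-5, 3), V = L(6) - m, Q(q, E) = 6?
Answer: 42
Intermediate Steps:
V = 7 (V = 3 - 1*(-4) = 3 + 4 = 7)
X = 6
V*X = 7*6 = 42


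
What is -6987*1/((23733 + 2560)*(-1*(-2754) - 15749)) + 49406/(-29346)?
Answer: -8440357626854/5013434471055 ≈ -1.6835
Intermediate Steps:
-6987*1/((23733 + 2560)*(-1*(-2754) - 15749)) + 49406/(-29346) = -6987*1/(26293*(2754 - 15749)) + 49406*(-1/29346) = -6987/((-12995*26293)) - 24703/14673 = -6987/(-341677535) - 24703/14673 = -6987*(-1/341677535) - 24703/14673 = 6987/341677535 - 24703/14673 = -8440357626854/5013434471055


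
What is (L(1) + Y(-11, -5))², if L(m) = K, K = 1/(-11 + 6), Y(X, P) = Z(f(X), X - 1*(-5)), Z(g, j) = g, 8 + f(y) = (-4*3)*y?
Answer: 383161/25 ≈ 15326.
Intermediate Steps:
f(y) = -8 - 12*y (f(y) = -8 + (-4*3)*y = -8 - 12*y)
Y(X, P) = -8 - 12*X
K = -⅕ (K = 1/(-5) = -⅕ ≈ -0.20000)
L(m) = -⅕
(L(1) + Y(-11, -5))² = (-⅕ + (-8 - 12*(-11)))² = (-⅕ + (-8 + 132))² = (-⅕ + 124)² = (619/5)² = 383161/25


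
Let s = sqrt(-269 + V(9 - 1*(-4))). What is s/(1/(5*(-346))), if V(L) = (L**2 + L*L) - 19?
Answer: -8650*sqrt(2) ≈ -12233.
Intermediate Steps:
V(L) = -19 + 2*L**2 (V(L) = (L**2 + L**2) - 19 = 2*L**2 - 19 = -19 + 2*L**2)
s = 5*sqrt(2) (s = sqrt(-269 + (-19 + 2*(9 - 1*(-4))**2)) = sqrt(-269 + (-19 + 2*(9 + 4)**2)) = sqrt(-269 + (-19 + 2*13**2)) = sqrt(-269 + (-19 + 2*169)) = sqrt(-269 + (-19 + 338)) = sqrt(-269 + 319) = sqrt(50) = 5*sqrt(2) ≈ 7.0711)
s/(1/(5*(-346))) = (5*sqrt(2))/(1/(5*(-346))) = (5*sqrt(2))/(1/(-1730)) = (5*sqrt(2))/(-1/1730) = (5*sqrt(2))*(-1730) = -8650*sqrt(2)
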